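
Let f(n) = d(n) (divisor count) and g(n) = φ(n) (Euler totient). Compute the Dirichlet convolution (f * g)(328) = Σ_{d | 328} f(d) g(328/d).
(d * φ)(328) = 630

Divisors of 328: [1, 2, 4, 8, 41, 82, 164, 328]. For each d | 328:
  d = 1: d(1) · φ(328/1) = 1 · 160 = 160
  d = 2: d(2) · φ(328/2) = 2 · 80 = 160
  d = 4: d(4) · φ(328/4) = 3 · 40 = 120
  d = 8: d(8) · φ(328/8) = 4 · 40 = 160
  d = 41: d(41) · φ(328/41) = 2 · 4 = 8
  d = 82: d(82) · φ(328/82) = 4 · 2 = 8
  d = 164: d(164) · φ(328/164) = 6 · 1 = 6
  d = 328: d(328) · φ(328/328) = 8 · 1 = 8
Summing: (d * φ)(328) = 160 + 160 + 120 + 160 + 8 + 8 + 6 + 8 = 630.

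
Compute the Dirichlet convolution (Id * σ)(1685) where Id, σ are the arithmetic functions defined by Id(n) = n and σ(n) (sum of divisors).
(Id * σ)(1685) = 7425

Divisors of 1685: [1, 5, 337, 1685]. For each d | 1685:
  d = 1: Id(1) · σ(1685/1) = 1 · 2028 = 2028
  d = 5: Id(5) · σ(1685/5) = 5 · 338 = 1690
  d = 337: Id(337) · σ(1685/337) = 337 · 6 = 2022
  d = 1685: Id(1685) · σ(1685/1685) = 1685 · 1 = 1685
Summing: (Id * σ)(1685) = 2028 + 1690 + 2022 + 1685 = 7425.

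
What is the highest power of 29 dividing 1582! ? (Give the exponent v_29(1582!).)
v_29(1582!) = 55

Legendre's formula: v_p(n!) = Σ_{k ≥ 1} ⌊n / p^k⌋. For p = 29, n = 1582, the terms are:
  ⌊1582/29^1⌋ = ⌊1582/29⌋ = 54
  ⌊1582/29^2⌋ = ⌊1582/841⌋ = 1
(the next term ⌊1582/29^3⌋ = 0, terminating the sum). Summing: v_29(1582!) = 54 + 1 = 55.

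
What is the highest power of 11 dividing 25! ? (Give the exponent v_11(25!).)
v_11(25!) = 2

Legendre's formula: v_p(n!) = Σ_{k ≥ 1} ⌊n / p^k⌋. For p = 11, n = 25, the terms are:
  ⌊25/11^1⌋ = ⌊25/11⌋ = 2
(the next term ⌊25/11^2⌋ = 0, terminating the sum). Summing: v_11(25!) = 2 = 2.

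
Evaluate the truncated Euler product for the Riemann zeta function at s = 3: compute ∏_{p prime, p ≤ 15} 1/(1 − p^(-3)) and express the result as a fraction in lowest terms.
∏ = 39364325/32767248

The primes p ≤ 15 are [2, 3, 5, 7, 11, 13]. For each prime, (1 − 1/p^3)^(-1) = p^3 / (p^3 − 1). The product is (1 − 1/2^3)^(-1), (1 − 1/3^3)^(-1), (1 − 1/5^3)^(-1), (1 − 1/7^3)^(-1), (1 − 1/11^3)^(-1), (1 − 1/13^3)^(-1) = ∏ p^3 / (p^3 − 1) = 39364325/32767248.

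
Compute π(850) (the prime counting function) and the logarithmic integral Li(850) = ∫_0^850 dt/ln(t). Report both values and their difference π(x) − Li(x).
π(850) = 146;  Li(850) ≈ 155.64;  π(x) − Li(x) ≈ -9.64.

Direct count of primes ≤ 850 gives π(850) = 146. Numerical evaluation of the logarithmic integral gives Li(850) ≈ 155.64. The difference π(x) − Li(x) ≈ -9.64 is typically negative for small/moderate x (Li(x) overestimates), though Littlewood's theorem shows this sign changes infinitely often.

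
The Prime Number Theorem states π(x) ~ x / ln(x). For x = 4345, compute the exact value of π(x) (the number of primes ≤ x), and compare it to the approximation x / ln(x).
π(4345) = 593;  x/ln(x) ≈ 518.70;  relative error ≈ 12.53%.

Directly count primes up to 4345: π(4345) = 593. The PNT approximation gives 4345/ln(4345) ≈ 4345/8.37678 ≈ 518.70. Relative error (π(x) − x/ln(x)) / π(x) ≈ 12.53%; the approximation is known to undercount slightly (Li(x) is a better estimate).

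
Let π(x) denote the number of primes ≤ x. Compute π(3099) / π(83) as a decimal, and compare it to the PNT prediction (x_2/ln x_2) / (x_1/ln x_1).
π(3099)/π(83) = 442/23 ≈ 19.2174;  PNT prediction ≈ 20.5238.

π(83) = 23 and π(3099) = 442, so π(3099)/π(83) ≈ 19.2174. The PNT-predicted ratio is (3099/ln(3099)) / (83/ln(83)) ≈ 20.5238. The two agree to within a few percent, as expected.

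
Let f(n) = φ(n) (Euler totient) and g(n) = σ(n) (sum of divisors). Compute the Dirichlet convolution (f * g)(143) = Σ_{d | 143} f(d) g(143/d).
(φ * σ)(143) = 572

Divisors of 143: [1, 11, 13, 143]. For each d | 143:
  d = 1: φ(1) · σ(143/1) = 1 · 168 = 168
  d = 11: φ(11) · σ(143/11) = 10 · 14 = 140
  d = 13: φ(13) · σ(143/13) = 12 · 12 = 144
  d = 143: φ(143) · σ(143/143) = 120 · 1 = 120
Summing: (φ * σ)(143) = 168 + 140 + 144 + 120 = 572.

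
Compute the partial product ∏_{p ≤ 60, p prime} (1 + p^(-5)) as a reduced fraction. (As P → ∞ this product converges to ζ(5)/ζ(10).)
∏ = 4625216658591974452227928572296422584003624522186780896225122147490657410189665239040/4464936714731009502985956909215577296089758883491981124781643055180612451896799337569

The primes p ≤ 60 are [2, 3, 5, 7, 11, 13, 17, 19, 23, 29, 31, 37, 41, 43, 47, 53, 59]. For each, (1 + 1/p^5) = (p^5 + 1)/p^5. Multiplying these fractions over p ∈ [2, 3, 5, 7, 11, 13, 17, 19, 23, 29, 31, 37, 41, 43, 47, 53, 59] gives 4625216658591974452227928572296422584003624522186780896225122147490657410189665239040/4464936714731009502985956909215577296089758883491981124781643055180612451896799337569. (In the limit P → ∞ this tends to ζ(5)/ζ(10).)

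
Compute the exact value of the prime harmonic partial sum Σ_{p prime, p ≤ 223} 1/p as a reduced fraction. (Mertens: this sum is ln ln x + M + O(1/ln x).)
Σ 1/p = 718699639327957473429492425322377115938612460993073775465130392853544377727917042657991/367009731827331916465034565550136732339800312955331782619462457039988073311157667212930

π(223) = 48, so the primes ≤ 223 are [2, 3, 5, 7, 11, 13, 17, 19, 23, 29, 31, 37, 41, 43, 47, 53, 59, 61, 67, 71, 73, 79, 83, 89, 97, 101, 103, 107, 109, 113, 127, 131, 137, 139, 149, 151, 157, 163, 167, 173, 179, 181, 191, 193, 197, 199, 211, 223]. Summing 1/p over these primes: 718699639327957473429492425322377115938612460993073775465130392853544377727917042657991/367009731827331916465034565550136732339800312955331782619462457039988073311157667212930 ≈ 1.9583. Mertens estimate ln ln(223) + 0.2615 ≈ 1.9492.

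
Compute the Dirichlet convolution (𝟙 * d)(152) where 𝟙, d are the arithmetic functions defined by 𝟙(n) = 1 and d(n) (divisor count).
(𝟙 * d)(152) = 30

Divisors of 152: [1, 2, 4, 8, 19, 38, 76, 152]. For each d | 152:
  d = 1: 𝟙(1) · d(152/1) = 1 · 8 = 8
  d = 2: 𝟙(2) · d(152/2) = 1 · 6 = 6
  d = 4: 𝟙(4) · d(152/4) = 1 · 4 = 4
  d = 8: 𝟙(8) · d(152/8) = 1 · 2 = 2
  d = 19: 𝟙(19) · d(152/19) = 1 · 4 = 4
  d = 38: 𝟙(38) · d(152/38) = 1 · 3 = 3
  d = 76: 𝟙(76) · d(152/76) = 1 · 2 = 2
  d = 152: 𝟙(152) · d(152/152) = 1 · 1 = 1
Summing: (𝟙 * d)(152) = 8 + 6 + 4 + 2 + 4 + 3 + 2 + 1 = 30.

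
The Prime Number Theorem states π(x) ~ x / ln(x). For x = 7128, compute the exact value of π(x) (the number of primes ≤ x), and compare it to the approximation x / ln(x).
π(7128) = 913;  x/ln(x) ≈ 803.45;  relative error ≈ 12.00%.

Directly count primes up to 7128: π(7128) = 913. The PNT approximation gives 7128/ln(7128) ≈ 7128/8.87179 ≈ 803.45. Relative error (π(x) − x/ln(x)) / π(x) ≈ 12.00%; the approximation is known to undercount slightly (Li(x) is a better estimate).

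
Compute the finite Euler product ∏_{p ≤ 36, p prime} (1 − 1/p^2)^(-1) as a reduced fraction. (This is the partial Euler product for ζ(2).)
∏ = 82920037520482019/50722704772300800

The primes p ≤ 36 are [2, 3, 5, 7, 11, 13, 17, 19, 23, 29, 31]. For each prime, (1 − 1/p^2)^(-1) = p^2 / (p^2 − 1). The product is (1 − 1/2^2)^(-1), (1 − 1/3^2)^(-1), (1 − 1/5^2)^(-1), (1 − 1/7^2)^(-1), (1 − 1/11^2)^(-1), (1 − 1/13^2)^(-1), (1 − 1/17^2)^(-1), (1 − 1/19^2)^(-1), (1 − 1/23^2)^(-1), (1 − 1/29^2)^(-1), (1 − 1/31^2)^(-1) = ∏ p^2 / (p^2 − 1) = 82920037520482019/50722704772300800.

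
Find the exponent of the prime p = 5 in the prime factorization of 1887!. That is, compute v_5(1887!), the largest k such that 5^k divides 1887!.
v_5(1887!) = 470

Legendre's formula: v_p(n!) = Σ_{k ≥ 1} ⌊n / p^k⌋. For p = 5, n = 1887, the terms are:
  ⌊1887/5^1⌋ = ⌊1887/5⌋ = 377
  ⌊1887/5^2⌋ = ⌊1887/25⌋ = 75
  ⌊1887/5^3⌋ = ⌊1887/125⌋ = 15
  ⌊1887/5^4⌋ = ⌊1887/625⌋ = 3
(the next term ⌊1887/5^5⌋ = 0, terminating the sum). Summing: v_5(1887!) = 377 + 75 + 15 + 3 = 470.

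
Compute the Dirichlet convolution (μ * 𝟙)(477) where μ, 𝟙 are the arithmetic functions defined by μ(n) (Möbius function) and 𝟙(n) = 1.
(μ * 𝟙)(477) = 0

Divisors of 477: [1, 3, 9, 53, 159, 477]. For each d | 477:
  d = 1: μ(1) · 𝟙(477/1) = 1 · 1 = 1
  d = 3: μ(3) · 𝟙(477/3) = -1 · 1 = -1
  d = 9: μ(9) · 𝟙(477/9) = 0 · 1 = 0
  d = 53: μ(53) · 𝟙(477/53) = -1 · 1 = -1
  d = 159: μ(159) · 𝟙(477/159) = 1 · 1 = 1
  d = 477: μ(477) · 𝟙(477/477) = 0 · 1 = 0
Summing: (μ * 𝟙)(477) = 1 + -1 + 0 + -1 + 1 + 0 = 0.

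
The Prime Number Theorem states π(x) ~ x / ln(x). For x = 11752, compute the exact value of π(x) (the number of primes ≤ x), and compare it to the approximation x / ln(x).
π(11752) = 1409;  x/ln(x) ≈ 1253.98;  relative error ≈ 11.00%.

Directly count primes up to 11752: π(11752) = 1409. The PNT approximation gives 11752/ln(11752) ≈ 11752/9.37178 ≈ 1253.98. Relative error (π(x) − x/ln(x)) / π(x) ≈ 11.00%; the approximation is known to undercount slightly (Li(x) is a better estimate).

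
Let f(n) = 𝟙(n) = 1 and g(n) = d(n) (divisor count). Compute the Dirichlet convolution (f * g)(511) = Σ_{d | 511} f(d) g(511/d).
(𝟙 * d)(511) = 9

Divisors of 511: [1, 7, 73, 511]. For each d | 511:
  d = 1: 𝟙(1) · d(511/1) = 1 · 4 = 4
  d = 7: 𝟙(7) · d(511/7) = 1 · 2 = 2
  d = 73: 𝟙(73) · d(511/73) = 1 · 2 = 2
  d = 511: 𝟙(511) · d(511/511) = 1 · 1 = 1
Summing: (𝟙 * d)(511) = 4 + 2 + 2 + 1 = 9.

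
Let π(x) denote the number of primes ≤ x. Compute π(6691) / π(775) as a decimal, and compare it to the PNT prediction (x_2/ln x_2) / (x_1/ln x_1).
π(6691)/π(775) = 863/137 ≈ 6.2993;  PNT prediction ≈ 6.5207.

π(775) = 137 and π(6691) = 863, so π(6691)/π(775) ≈ 6.2993. The PNT-predicted ratio is (6691/ln(6691)) / (775/ln(775)) ≈ 6.5207. The two agree to within a few percent, as expected.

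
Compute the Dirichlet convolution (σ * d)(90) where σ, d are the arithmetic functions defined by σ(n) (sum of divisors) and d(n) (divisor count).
(σ * d)(90) = 960

Divisors of 90: [1, 2, 3, 5, 6, 9, 10, 15, 18, 30, 45, 90]. For each d | 90:
  d = 1: σ(1) · d(90/1) = 1 · 12 = 12
  d = 2: σ(2) · d(90/2) = 3 · 6 = 18
  d = 3: σ(3) · d(90/3) = 4 · 8 = 32
  d = 5: σ(5) · d(90/5) = 6 · 6 = 36
  d = 6: σ(6) · d(90/6) = 12 · 4 = 48
  d = 9: σ(9) · d(90/9) = 13 · 4 = 52
  d = 10: σ(10) · d(90/10) = 18 · 3 = 54
  d = 15: σ(15) · d(90/15) = 24 · 4 = 96
  d = 18: σ(18) · d(90/18) = 39 · 2 = 78
  d = 30: σ(30) · d(90/30) = 72 · 2 = 144
  d = 45: σ(45) · d(90/45) = 78 · 2 = 156
  d = 90: σ(90) · d(90/90) = 234 · 1 = 234
Summing: (σ * d)(90) = 12 + 18 + 32 + 36 + 48 + 52 + 54 + 96 + 78 + 144 + 156 + 234 = 960.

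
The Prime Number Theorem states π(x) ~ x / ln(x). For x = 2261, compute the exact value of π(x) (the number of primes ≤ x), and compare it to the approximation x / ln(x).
π(2261) = 335;  x/ln(x) ≈ 292.74;  relative error ≈ 12.61%.

Directly count primes up to 2261: π(2261) = 335. The PNT approximation gives 2261/ln(2261) ≈ 2261/7.72356 ≈ 292.74. Relative error (π(x) − x/ln(x)) / π(x) ≈ 12.61%; the approximation is known to undercount slightly (Li(x) is a better estimate).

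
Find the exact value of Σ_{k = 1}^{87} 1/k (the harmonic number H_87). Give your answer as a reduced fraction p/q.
H_87 = 3706795349055853229324900260857622319/734184632222154704090370027645633600

Direct summation: H_87 = 1 + 1/2 + ... + 1/87. The least common denominator is lcm(1, ..., 87) = 8076030954443701744994070304101969600; over this denominator the numerator is 8076030954443701744994070304101969600 + 4038015477221850872497035152050984800 + 2692010318147900581664690101367323200 + 2019007738610925436248517576025492400 + 1615206190888740348998814060820393920 + 1346005159073950290832345050683661600 + 1153718707777671677856295757728852800 + 1009503869305462718124258788012746200 + 897336772715966860554896700455774400 + 807603095444370174499407030410196960 + 734184632222154704090370027645633600 + 673002579536975145416172525341830800 + 621233150341823211153390023392459200 + 576859353888835838928147878864426400 + 538402063629580116332938020273464640 + 504751934652731359062129394006373100 + 475060644379041279117298253182468800 + 448668386357983430277448350227887200 + 425054260760194828683898437057998400 + 403801547722185087249703515205098480 + 384572902592557225952098585909617600 + 367092316111077352045185013822816800 + 351131780627987032391046534960955200 + 336501289768487572708086262670915400 + 323041238177748069799762812164078784 + 310616575170911605576695011696229600 + 299112257571988953518298900151924800 + 288429676944417919464073939432213200 + 278483826015300060172209320831102400 + 269201031814790058166469010136732320 + 260517127562700056290131300132321600 + 252375967326365679531064697003186550 + 244728210740718234696790009215211200 + 237530322189520639558649126591234400 + 230743741555534335571259151545770560 + 224334193178991715138724175113943600 + 218271106876856803918758656867620800 + 212527130380097414341949218528999200 + 207077716780607737051130007797486400 + 201900773861092543624851757602549240 + 196976364742529310853513909856145600 + 192286451296278612976049292954808800 + 187814673359155854534745821025627200 + 183546158055538676022592506911408400 + 179467354543193372110979340091154880 + 175565890313993516195523267480477600 + 171830445839227696702001495831956800 + 168250644884243786354043131335457700 + 164816958253953096836613679675550400 + 161520619088874034899881406082039392 + 158353548126347093039099417727489600 + 155308287585455802788347505848114800 + 152377942536673617830076798190603200 + 149556128785994476759149450075962400 + 146836926444430940818074005529126720 + 144214838472208959732036969716106600 + 141684753586731609561299479019332800 + 139241913007650030086104660415551200 + 136881880583791554999899496679694400 + 134600515907395029083234505068366160 + 132393950072847569590066726296753600 + 130258563781350028145065650066160800 + 128190967530852408650699528636539200 + 126187983663182839765532348501593275 + 124246630068364642230678004678491840 + 122364105370359117348395004607605600 + 120537775439458234999911497076148800 + 118765161094760319779324563295617200 + 117043926875995677463682178320318400 + 115371870777767167785629575772885280 + 113746914851319742887240426818337600 + 112167096589495857569362087556971800 + 110630561019776736232795483617835200 + 109135553438428401959379328433810400 + 107680412725916023266587604054692928 + 106263565190048707170974609264499600 + 104883518888879243441481432520804800 + 103538858390303868525565003898743200 + 102228239929667110696127472203822400 + 100950386930546271812425878801274620 + 99704085857329651172766300050641600 + 98488182371264655426756954928072800 + 97301577764381948734868316916891200 + 96143225648139306488024646477404400 + 95012128875808255823459650636493760 + 93907336679577927267372910512813600 + 92827942005100020057403106943700800 = 40774748839614385522573902869433845509, so H_87 = 40774748839614385522573902869433845509/8076030954443701744994070304101969600; reducing by gcd(40774748839614385522573902869433845509, 8076030954443701744994070304101969600) = 11 gives 3706795349055853229324900260857622319/734184632222154704090370027645633600 ≈ 5.04886. (The PNT-adjacent estimate ln(87) + γ ≈ 5.04312 matches within O(1/n).)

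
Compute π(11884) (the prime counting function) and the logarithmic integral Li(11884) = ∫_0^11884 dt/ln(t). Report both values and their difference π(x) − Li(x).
π(11884) = 1423;  Li(11884) ≈ 1448.74;  π(x) − Li(x) ≈ -25.74.

Direct count of primes ≤ 11884 gives π(11884) = 1423. Numerical evaluation of the logarithmic integral gives Li(11884) ≈ 1448.74. The difference π(x) − Li(x) ≈ -25.74 is typically negative for small/moderate x (Li(x) overestimates), though Littlewood's theorem shows this sign changes infinitely often.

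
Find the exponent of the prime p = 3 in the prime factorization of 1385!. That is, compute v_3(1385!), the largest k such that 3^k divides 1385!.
v_3(1385!) = 688

Legendre's formula: v_p(n!) = Σ_{k ≥ 1} ⌊n / p^k⌋. For p = 3, n = 1385, the terms are:
  ⌊1385/3^1⌋ = ⌊1385/3⌋ = 461
  ⌊1385/3^2⌋ = ⌊1385/9⌋ = 153
  ⌊1385/3^3⌋ = ⌊1385/27⌋ = 51
  ⌊1385/3^4⌋ = ⌊1385/81⌋ = 17
  ⌊1385/3^5⌋ = ⌊1385/243⌋ = 5
  ⌊1385/3^6⌋ = ⌊1385/729⌋ = 1
(the next term ⌊1385/3^7⌋ = 0, terminating the sum). Summing: v_3(1385!) = 461 + 153 + 51 + 17 + 5 + 1 = 688.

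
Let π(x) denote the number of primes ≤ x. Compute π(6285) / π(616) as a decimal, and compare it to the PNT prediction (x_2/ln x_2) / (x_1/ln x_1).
π(6285)/π(616) = 817/112 ≈ 7.2946;  PNT prediction ≈ 7.4933.

π(616) = 112 and π(6285) = 817, so π(6285)/π(616) ≈ 7.2946. The PNT-predicted ratio is (6285/ln(6285)) / (616/ln(616)) ≈ 7.4933. The two agree to within a few percent, as expected.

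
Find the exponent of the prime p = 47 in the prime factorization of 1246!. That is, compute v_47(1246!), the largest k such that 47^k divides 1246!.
v_47(1246!) = 26

Legendre's formula: v_p(n!) = Σ_{k ≥ 1} ⌊n / p^k⌋. For p = 47, n = 1246, the terms are:
  ⌊1246/47^1⌋ = ⌊1246/47⌋ = 26
(the next term ⌊1246/47^2⌋ = 0, terminating the sum). Summing: v_47(1246!) = 26 = 26.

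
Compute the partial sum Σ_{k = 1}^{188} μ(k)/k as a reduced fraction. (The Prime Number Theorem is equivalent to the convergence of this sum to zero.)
Σ μ(k)/k = -27041902300620416603296223594221152327628829604011718275600551594065857/5397346292805549782720214077673687806275517530364350655459511599582614290

Values of μ(k) for 1 ≤ k ≤ 188: μ(1) = 1, μ(2) = -1, μ(3) = -1, μ(5) = -1, μ(6) = 1, μ(7) = -1, μ(10) = 1, μ(11) = -1, μ(13) = -1, μ(14) = 1, μ(15) = 1, μ(17) = -1, μ(19) = -1, μ(21) = 1, μ(22) = 1, μ(23) = -1, μ(26) = 1, μ(29) = -1, μ(30) = -1, μ(31) = -1, μ(33) = 1, μ(34) = 1, μ(35) = 1, μ(37) = -1, μ(38) = 1, μ(39) = 1, μ(41) = -1, μ(42) = -1, μ(43) = -1, μ(46) = 1, μ(47) = -1, μ(51) = 1, μ(53) = -1, μ(55) = 1, μ(57) = 1, μ(58) = 1, μ(59) = -1, μ(61) = -1, μ(62) = 1, μ(65) = 1, μ(66) = -1, μ(67) = -1, μ(69) = 1, μ(70) = -1, μ(71) = -1, μ(73) = -1, μ(74) = 1, μ(77) = 1, μ(78) = -1, μ(79) = -1, μ(82) = 1, μ(83) = -1, μ(85) = 1, μ(86) = 1, μ(87) = 1, μ(89) = -1, μ(91) = 1, μ(93) = 1, μ(94) = 1, μ(95) = 1, μ(97) = -1, μ(101) = -1, μ(102) = -1, μ(103) = -1, μ(105) = -1, μ(106) = 1, μ(107) = -1, μ(109) = -1, μ(110) = -1, μ(111) = 1, μ(113) = -1, μ(114) = -1, μ(115) = 1, μ(118) = 1, μ(119) = 1, μ(122) = 1, μ(123) = 1, μ(127) = -1, μ(129) = 1, μ(130) = -1, μ(131) = -1, μ(133) = 1, μ(134) = 1, μ(137) = -1, μ(138) = -1, μ(139) = -1, μ(141) = 1, μ(142) = 1, μ(143) = 1, μ(145) = 1, μ(146) = 1, μ(149) = -1, μ(151) = -1, μ(154) = -1, μ(155) = 1, μ(157) = -1, μ(158) = 1, μ(159) = 1, μ(161) = 1, μ(163) = -1, μ(165) = -1, μ(166) = 1, μ(167) = -1, μ(170) = -1, μ(173) = -1, μ(174) = -1, μ(177) = 1, μ(178) = 1, μ(179) = -1, μ(181) = -1, μ(182) = -1, μ(183) = 1, μ(185) = 1, μ(186) = -1, μ(187) = 1, with μ = 0 on non-squarefree integers. Summing μ(k)/k for k where μ(k) ≠ 0 gives -27041902300620416603296223594221152327628829604011718275600551594065857/5397346292805549782720214077673687806275517530364350655459511599582614290 ≈ -0.0050. (PNT ⟺ this sum → 0 as n → ∞.)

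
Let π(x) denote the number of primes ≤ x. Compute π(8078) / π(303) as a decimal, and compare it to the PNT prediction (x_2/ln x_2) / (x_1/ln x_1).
π(8078)/π(303) = 1014/62 ≈ 16.3548;  PNT prediction ≈ 16.9312.

π(303) = 62 and π(8078) = 1014, so π(8078)/π(303) ≈ 16.3548. The PNT-predicted ratio is (8078/ln(8078)) / (303/ln(303)) ≈ 16.9312. The two agree to within a few percent, as expected.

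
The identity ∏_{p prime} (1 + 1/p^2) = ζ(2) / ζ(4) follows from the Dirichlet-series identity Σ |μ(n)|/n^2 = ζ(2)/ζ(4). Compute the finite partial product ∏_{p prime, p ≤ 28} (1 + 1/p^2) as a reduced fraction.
∏ = 3394003400000/2252055594789

The primes p ≤ 28 are [2, 3, 5, 7, 11, 13, 17, 19, 23]. For each, (1 + 1/p^2) = (p^2 + 1)/p^2. Multiplying these fractions over p ∈ [2, 3, 5, 7, 11, 13, 17, 19, 23] gives 3394003400000/2252055594789. (In the limit P → ∞ this tends to ζ(2)/ζ(4).)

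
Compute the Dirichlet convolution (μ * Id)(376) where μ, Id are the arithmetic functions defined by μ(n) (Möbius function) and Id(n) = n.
(μ * Id)(376) = 184

Divisors of 376: [1, 2, 4, 8, 47, 94, 188, 376]. For each d | 376:
  d = 1: μ(1) · Id(376/1) = 1 · 376 = 376
  d = 2: μ(2) · Id(376/2) = -1 · 188 = -188
  d = 4: μ(4) · Id(376/4) = 0 · 94 = 0
  d = 8: μ(8) · Id(376/8) = 0 · 47 = 0
  d = 47: μ(47) · Id(376/47) = -1 · 8 = -8
  d = 94: μ(94) · Id(376/94) = 1 · 4 = 4
  d = 188: μ(188) · Id(376/188) = 0 · 2 = 0
  d = 376: μ(376) · Id(376/376) = 0 · 1 = 0
Summing: (μ * Id)(376) = 376 + -188 + 0 + 0 + -8 + 4 + 0 + 0 = 184.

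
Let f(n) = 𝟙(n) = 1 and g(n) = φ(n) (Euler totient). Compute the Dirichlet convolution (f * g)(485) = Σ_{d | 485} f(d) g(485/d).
(𝟙 * φ)(485) = 485

Divisors of 485: [1, 5, 97, 485]. For each d | 485:
  d = 1: 𝟙(1) · φ(485/1) = 1 · 384 = 384
  d = 5: 𝟙(5) · φ(485/5) = 1 · 96 = 96
  d = 97: 𝟙(97) · φ(485/97) = 1 · 4 = 4
  d = 485: 𝟙(485) · φ(485/485) = 1 · 1 = 1
Summing: (𝟙 * φ)(485) = 384 + 96 + 4 + 1 = 485.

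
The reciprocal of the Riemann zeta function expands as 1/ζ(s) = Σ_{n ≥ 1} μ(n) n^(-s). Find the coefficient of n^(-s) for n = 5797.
μ(5797) = -1

Factor n = 5797 = 11 · 17 · 31. μ(n) = 0 if any exponent ≥ 2 (not squarefree); otherwise μ(n) = (−1)^{ω(n)} where ω(n) is the number of distinct prime factors. Applying: μ(5797) = -1.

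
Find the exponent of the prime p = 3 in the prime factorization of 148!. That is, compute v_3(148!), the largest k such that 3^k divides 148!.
v_3(148!) = 71

Legendre's formula: v_p(n!) = Σ_{k ≥ 1} ⌊n / p^k⌋. For p = 3, n = 148, the terms are:
  ⌊148/3^1⌋ = ⌊148/3⌋ = 49
  ⌊148/3^2⌋ = ⌊148/9⌋ = 16
  ⌊148/3^3⌋ = ⌊148/27⌋ = 5
  ⌊148/3^4⌋ = ⌊148/81⌋ = 1
(the next term ⌊148/3^5⌋ = 0, terminating the sum). Summing: v_3(148!) = 49 + 16 + 5 + 1 = 71.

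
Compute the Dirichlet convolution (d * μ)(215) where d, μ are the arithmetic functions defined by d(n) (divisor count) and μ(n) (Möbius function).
(d * μ)(215) = 1

Divisors of 215: [1, 5, 43, 215]. For each d | 215:
  d = 1: d(1) · μ(215/1) = 1 · 1 = 1
  d = 5: d(5) · μ(215/5) = 2 · -1 = -2
  d = 43: d(43) · μ(215/43) = 2 · -1 = -2
  d = 215: d(215) · μ(215/215) = 4 · 1 = 4
Summing: (d * μ)(215) = 1 + -2 + -2 + 4 = 1.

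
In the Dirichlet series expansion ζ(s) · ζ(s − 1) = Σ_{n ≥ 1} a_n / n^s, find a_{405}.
σ(405) = 726

In the product (Σ m^0/m^s)(Σ k / k^s) = Σ (Σ_{d | n} d) / n^s, the coefficient of 1/n^s is σ(n) = Σ_{d | n} d. For n = 405, divisors are [1, 3, 5, 9, 15, 27, 45, 81, 135, 405]; summing: σ(405) = 726.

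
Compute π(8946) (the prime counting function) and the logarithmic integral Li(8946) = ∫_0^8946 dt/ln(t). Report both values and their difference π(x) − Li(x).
π(8946) = 1112;  Li(8946) ≈ 1131.02;  π(x) − Li(x) ≈ -19.02.

Direct count of primes ≤ 8946 gives π(8946) = 1112. Numerical evaluation of the logarithmic integral gives Li(8946) ≈ 1131.02. The difference π(x) − Li(x) ≈ -19.02 is typically negative for small/moderate x (Li(x) overestimates), though Littlewood's theorem shows this sign changes infinitely often.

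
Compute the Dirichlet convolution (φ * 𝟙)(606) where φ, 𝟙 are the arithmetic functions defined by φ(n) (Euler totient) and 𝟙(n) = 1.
(φ * 𝟙)(606) = 606

Divisors of 606: [1, 2, 3, 6, 101, 202, 303, 606]. For each d | 606:
  d = 1: φ(1) · 𝟙(606/1) = 1 · 1 = 1
  d = 2: φ(2) · 𝟙(606/2) = 1 · 1 = 1
  d = 3: φ(3) · 𝟙(606/3) = 2 · 1 = 2
  d = 6: φ(6) · 𝟙(606/6) = 2 · 1 = 2
  d = 101: φ(101) · 𝟙(606/101) = 100 · 1 = 100
  d = 202: φ(202) · 𝟙(606/202) = 100 · 1 = 100
  d = 303: φ(303) · 𝟙(606/303) = 200 · 1 = 200
  d = 606: φ(606) · 𝟙(606/606) = 200 · 1 = 200
Summing: (φ * 𝟙)(606) = 1 + 1 + 2 + 2 + 100 + 100 + 200 + 200 = 606.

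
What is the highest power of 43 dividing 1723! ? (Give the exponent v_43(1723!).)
v_43(1723!) = 40

Legendre's formula: v_p(n!) = Σ_{k ≥ 1} ⌊n / p^k⌋. For p = 43, n = 1723, the terms are:
  ⌊1723/43^1⌋ = ⌊1723/43⌋ = 40
(the next term ⌊1723/43^2⌋ = 0, terminating the sum). Summing: v_43(1723!) = 40 = 40.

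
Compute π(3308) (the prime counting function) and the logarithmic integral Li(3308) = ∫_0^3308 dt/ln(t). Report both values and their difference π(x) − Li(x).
π(3308) = 465;  Li(3308) ≈ 480.99;  π(x) − Li(x) ≈ -15.99.

Direct count of primes ≤ 3308 gives π(3308) = 465. Numerical evaluation of the logarithmic integral gives Li(3308) ≈ 480.99. The difference π(x) − Li(x) ≈ -15.99 is typically negative for small/moderate x (Li(x) overestimates), though Littlewood's theorem shows this sign changes infinitely often.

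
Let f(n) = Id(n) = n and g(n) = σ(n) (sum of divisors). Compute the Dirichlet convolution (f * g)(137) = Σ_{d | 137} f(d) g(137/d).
(Id * σ)(137) = 275

Divisors of 137: [1, 137]. For each d | 137:
  d = 1: Id(1) · σ(137/1) = 1 · 138 = 138
  d = 137: Id(137) · σ(137/137) = 137 · 1 = 137
Summing: (Id * σ)(137) = 138 + 137 = 275.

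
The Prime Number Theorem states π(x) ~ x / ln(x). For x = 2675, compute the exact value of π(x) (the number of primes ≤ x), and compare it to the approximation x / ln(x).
π(2675) = 387;  x/ln(x) ≈ 338.96;  relative error ≈ 12.41%.

Directly count primes up to 2675: π(2675) = 387. The PNT approximation gives 2675/ln(2675) ≈ 2675/7.89170 ≈ 338.96. Relative error (π(x) − x/ln(x)) / π(x) ≈ 12.41%; the approximation is known to undercount slightly (Li(x) is a better estimate).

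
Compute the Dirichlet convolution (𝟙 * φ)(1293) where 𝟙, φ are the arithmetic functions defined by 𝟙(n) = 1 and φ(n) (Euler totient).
(𝟙 * φ)(1293) = 1293

Divisors of 1293: [1, 3, 431, 1293]. For each d | 1293:
  d = 1: 𝟙(1) · φ(1293/1) = 1 · 860 = 860
  d = 3: 𝟙(3) · φ(1293/3) = 1 · 430 = 430
  d = 431: 𝟙(431) · φ(1293/431) = 1 · 2 = 2
  d = 1293: 𝟙(1293) · φ(1293/1293) = 1 · 1 = 1
Summing: (𝟙 * φ)(1293) = 860 + 430 + 2 + 1 = 1293.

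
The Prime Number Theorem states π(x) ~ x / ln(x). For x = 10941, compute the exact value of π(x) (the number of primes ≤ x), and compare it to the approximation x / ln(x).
π(10941) = 1329;  x/ln(x) ≈ 1176.42;  relative error ≈ 11.48%.

Directly count primes up to 10941: π(10941) = 1329. The PNT approximation gives 10941/ln(10941) ≈ 10941/9.30027 ≈ 1176.42. Relative error (π(x) − x/ln(x)) / π(x) ≈ 11.48%; the approximation is known to undercount slightly (Li(x) is a better estimate).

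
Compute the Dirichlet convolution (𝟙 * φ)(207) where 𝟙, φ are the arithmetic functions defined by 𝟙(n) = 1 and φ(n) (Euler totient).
(𝟙 * φ)(207) = 207

Divisors of 207: [1, 3, 9, 23, 69, 207]. For each d | 207:
  d = 1: 𝟙(1) · φ(207/1) = 1 · 132 = 132
  d = 3: 𝟙(3) · φ(207/3) = 1 · 44 = 44
  d = 9: 𝟙(9) · φ(207/9) = 1 · 22 = 22
  d = 23: 𝟙(23) · φ(207/23) = 1 · 6 = 6
  d = 69: 𝟙(69) · φ(207/69) = 1 · 2 = 2
  d = 207: 𝟙(207) · φ(207/207) = 1 · 1 = 1
Summing: (𝟙 * φ)(207) = 132 + 44 + 22 + 6 + 2 + 1 = 207.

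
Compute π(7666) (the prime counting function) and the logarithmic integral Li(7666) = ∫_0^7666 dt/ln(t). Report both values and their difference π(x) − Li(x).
π(7666) = 971;  Li(7666) ≈ 989.16;  π(x) − Li(x) ≈ -18.16.

Direct count of primes ≤ 7666 gives π(7666) = 971. Numerical evaluation of the logarithmic integral gives Li(7666) ≈ 989.16. The difference π(x) − Li(x) ≈ -18.16 is typically negative for small/moderate x (Li(x) overestimates), though Littlewood's theorem shows this sign changes infinitely often.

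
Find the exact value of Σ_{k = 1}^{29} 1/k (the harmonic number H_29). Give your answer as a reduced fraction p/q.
H_29 = 9227046511387/2329089562800

Direct summation: H_29 = 1 + 1/2 + ... + 1/29. The least common denominator is lcm(1, ..., 29) = 2329089562800; over this denominator the numerator is 2329089562800 + 1164544781400 + 776363187600 + 582272390700 + 465817912560 + 388181593800 + 332727080400 + 291136195350 + 258787729200 + 232908956280 + 211735414800 + 194090796900 + 179160735600 + 166363540200 + 155272637520 + 145568097675 + 137005268400 + 129393864600 + 122583661200 + 116454478140 + 110909026800 + 105867707400 + 101264763600 + 97045398450 + 93163582512 + 89580367800 + 86262576400 + 83181770100 + 80313433200 = 9227046511387, so H_29 = 9227046511387/2329089562800 (already in lowest terms) ≈ 3.96165. (The PNT-adjacent estimate ln(29) + γ ≈ 3.94451 matches within O(1/n).)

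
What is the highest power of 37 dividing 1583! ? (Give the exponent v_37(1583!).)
v_37(1583!) = 43

Legendre's formula: v_p(n!) = Σ_{k ≥ 1} ⌊n / p^k⌋. For p = 37, n = 1583, the terms are:
  ⌊1583/37^1⌋ = ⌊1583/37⌋ = 42
  ⌊1583/37^2⌋ = ⌊1583/1369⌋ = 1
(the next term ⌊1583/37^3⌋ = 0, terminating the sum). Summing: v_37(1583!) = 42 + 1 = 43.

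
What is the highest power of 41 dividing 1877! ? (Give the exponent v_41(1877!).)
v_41(1877!) = 46

Legendre's formula: v_p(n!) = Σ_{k ≥ 1} ⌊n / p^k⌋. For p = 41, n = 1877, the terms are:
  ⌊1877/41^1⌋ = ⌊1877/41⌋ = 45
  ⌊1877/41^2⌋ = ⌊1877/1681⌋ = 1
(the next term ⌊1877/41^3⌋ = 0, terminating the sum). Summing: v_41(1877!) = 45 + 1 = 46.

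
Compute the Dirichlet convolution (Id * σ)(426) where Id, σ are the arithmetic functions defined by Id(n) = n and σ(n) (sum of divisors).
(Id * σ)(426) = 5005

Divisors of 426: [1, 2, 3, 6, 71, 142, 213, 426]. For each d | 426:
  d = 1: Id(1) · σ(426/1) = 1 · 864 = 864
  d = 2: Id(2) · σ(426/2) = 2 · 288 = 576
  d = 3: Id(3) · σ(426/3) = 3 · 216 = 648
  d = 6: Id(6) · σ(426/6) = 6 · 72 = 432
  d = 71: Id(71) · σ(426/71) = 71 · 12 = 852
  d = 142: Id(142) · σ(426/142) = 142 · 4 = 568
  d = 213: Id(213) · σ(426/213) = 213 · 3 = 639
  d = 426: Id(426) · σ(426/426) = 426 · 1 = 426
Summing: (Id * σ)(426) = 864 + 576 + 648 + 432 + 852 + 568 + 639 + 426 = 5005.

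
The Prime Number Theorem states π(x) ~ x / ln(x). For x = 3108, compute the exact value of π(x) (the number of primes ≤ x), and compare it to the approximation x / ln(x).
π(3108) = 442;  x/ln(x) ≈ 386.48;  relative error ≈ 12.56%.

Directly count primes up to 3108: π(3108) = 442. The PNT approximation gives 3108/ln(3108) ≈ 3108/8.04173 ≈ 386.48. Relative error (π(x) − x/ln(x)) / π(x) ≈ 12.56%; the approximation is known to undercount slightly (Li(x) is a better estimate).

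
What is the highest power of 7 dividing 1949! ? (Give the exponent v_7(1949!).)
v_7(1949!) = 322

Legendre's formula: v_p(n!) = Σ_{k ≥ 1} ⌊n / p^k⌋. For p = 7, n = 1949, the terms are:
  ⌊1949/7^1⌋ = ⌊1949/7⌋ = 278
  ⌊1949/7^2⌋ = ⌊1949/49⌋ = 39
  ⌊1949/7^3⌋ = ⌊1949/343⌋ = 5
(the next term ⌊1949/7^4⌋ = 0, terminating the sum). Summing: v_7(1949!) = 278 + 39 + 5 = 322.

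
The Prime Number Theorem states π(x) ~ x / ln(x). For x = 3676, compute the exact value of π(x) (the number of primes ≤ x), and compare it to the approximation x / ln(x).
π(3676) = 513;  x/ln(x) ≈ 447.77;  relative error ≈ 12.72%.

Directly count primes up to 3676: π(3676) = 513. The PNT approximation gives 3676/ln(3676) ≈ 3676/8.20958 ≈ 447.77. Relative error (π(x) − x/ln(x)) / π(x) ≈ 12.72%; the approximation is known to undercount slightly (Li(x) is a better estimate).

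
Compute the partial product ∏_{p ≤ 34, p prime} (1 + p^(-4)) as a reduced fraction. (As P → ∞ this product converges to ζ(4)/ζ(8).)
∏ = 377183486665353545574471751056805902016576/349915921480385530721123181536044923530625

The primes p ≤ 34 are [2, 3, 5, 7, 11, 13, 17, 19, 23, 29, 31]. For each, (1 + 1/p^4) = (p^4 + 1)/p^4. Multiplying these fractions over p ∈ [2, 3, 5, 7, 11, 13, 17, 19, 23, 29, 31] gives 377183486665353545574471751056805902016576/349915921480385530721123181536044923530625. (In the limit P → ∞ this tends to ζ(4)/ζ(8).)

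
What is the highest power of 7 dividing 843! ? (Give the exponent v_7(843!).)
v_7(843!) = 139

Legendre's formula: v_p(n!) = Σ_{k ≥ 1} ⌊n / p^k⌋. For p = 7, n = 843, the terms are:
  ⌊843/7^1⌋ = ⌊843/7⌋ = 120
  ⌊843/7^2⌋ = ⌊843/49⌋ = 17
  ⌊843/7^3⌋ = ⌊843/343⌋ = 2
(the next term ⌊843/7^4⌋ = 0, terminating the sum). Summing: v_7(843!) = 120 + 17 + 2 = 139.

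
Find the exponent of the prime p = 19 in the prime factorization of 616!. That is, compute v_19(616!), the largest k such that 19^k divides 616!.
v_19(616!) = 33

Legendre's formula: v_p(n!) = Σ_{k ≥ 1} ⌊n / p^k⌋. For p = 19, n = 616, the terms are:
  ⌊616/19^1⌋ = ⌊616/19⌋ = 32
  ⌊616/19^2⌋ = ⌊616/361⌋ = 1
(the next term ⌊616/19^3⌋ = 0, terminating the sum). Summing: v_19(616!) = 32 + 1 = 33.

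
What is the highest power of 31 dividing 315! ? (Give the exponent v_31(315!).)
v_31(315!) = 10

Legendre's formula: v_p(n!) = Σ_{k ≥ 1} ⌊n / p^k⌋. For p = 31, n = 315, the terms are:
  ⌊315/31^1⌋ = ⌊315/31⌋ = 10
(the next term ⌊315/31^2⌋ = 0, terminating the sum). Summing: v_31(315!) = 10 = 10.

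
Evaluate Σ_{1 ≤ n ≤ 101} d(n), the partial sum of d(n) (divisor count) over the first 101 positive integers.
Σ_{n ≤ 101} d(n) = 484

Compute d(n) for each 1 ≤ n ≤ 101: d(1) = 1, d(2) = 2, d(3) = 2, d(4) = 3, d(5) = 2, d(6) = 4, d(7) = 2, d(8) = 4, d(9) = 3, d(10) = 4, d(11) = 2, d(12) = 6, d(13) = 2, d(14) = 4, d(15) = 4, d(16) = 5, d(17) = 2, d(18) = 6, d(19) = 2, d(20) = 6, d(21) = 4, d(22) = 4, d(23) = 2, d(24) = 8, d(25) = 3, d(26) = 4, d(27) = 4, d(28) = 6, d(29) = 2, d(30) = 8, d(31) = 2, d(32) = 6, d(33) = 4, d(34) = 4, d(35) = 4, d(36) = 9, d(37) = 2, d(38) = 4, d(39) = 4, d(40) = 8, d(41) = 2, d(42) = 8, d(43) = 2, d(44) = 6, d(45) = 6, d(46) = 4, d(47) = 2, d(48) = 10, d(49) = 3, d(50) = 6, d(51) = 4, d(52) = 6, d(53) = 2, d(54) = 8, d(55) = 4, d(56) = 8, d(57) = 4, d(58) = 4, d(59) = 2, d(60) = 12, d(61) = 2, d(62) = 4, d(63) = 6, d(64) = 7, d(65) = 4, d(66) = 8, d(67) = 2, d(68) = 6, d(69) = 4, d(70) = 8, d(71) = 2, d(72) = 12, d(73) = 2, d(74) = 4, d(75) = 6, d(76) = 6, d(77) = 4, d(78) = 8, d(79) = 2, d(80) = 10, d(81) = 5, d(82) = 4, d(83) = 2, d(84) = 12, d(85) = 4, d(86) = 4, d(87) = 4, d(88) = 8, d(89) = 2, d(90) = 12, d(91) = 4, d(92) = 6, d(93) = 4, d(94) = 4, d(95) = 4, d(96) = 12, d(97) = 2, d(98) = 6, d(99) = 6, d(100) = 9, d(101) = 2. Summing all 101 values: 484. (Dirichlet's divisor formula: Σ_{n ≤ x} d(n) = x ln(x) + (2γ − 1) x + O(√x). For x = 101, the asymptotic estimate is ≈ 481.72.)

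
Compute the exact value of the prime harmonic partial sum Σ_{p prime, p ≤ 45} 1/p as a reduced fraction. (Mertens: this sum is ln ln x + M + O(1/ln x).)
Σ 1/p = 21460568175640361/13082761331670030

π(45) = 14, so the primes ≤ 45 are [2, 3, 5, 7, 11, 13, 17, 19, 23, 29, 31, 37, 41, 43]. Summing 1/p over these primes: 21460568175640361/13082761331670030 ≈ 1.6404. Mertens estimate ln ln(45) + 0.2615 ≈ 1.5983.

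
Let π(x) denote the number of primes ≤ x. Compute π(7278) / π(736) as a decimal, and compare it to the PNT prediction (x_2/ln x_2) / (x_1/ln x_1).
π(7278)/π(736) = 928/130 ≈ 7.1385;  PNT prediction ≈ 7.3406.

π(736) = 130 and π(7278) = 928, so π(7278)/π(736) ≈ 7.1385. The PNT-predicted ratio is (7278/ln(7278)) / (736/ln(736)) ≈ 7.3406. The two agree to within a few percent, as expected.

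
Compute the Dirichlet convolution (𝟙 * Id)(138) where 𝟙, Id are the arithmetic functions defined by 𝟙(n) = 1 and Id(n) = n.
(𝟙 * Id)(138) = 288

Divisors of 138: [1, 2, 3, 6, 23, 46, 69, 138]. For each d | 138:
  d = 1: 𝟙(1) · Id(138/1) = 1 · 138 = 138
  d = 2: 𝟙(2) · Id(138/2) = 1 · 69 = 69
  d = 3: 𝟙(3) · Id(138/3) = 1 · 46 = 46
  d = 6: 𝟙(6) · Id(138/6) = 1 · 23 = 23
  d = 23: 𝟙(23) · Id(138/23) = 1 · 6 = 6
  d = 46: 𝟙(46) · Id(138/46) = 1 · 3 = 3
  d = 69: 𝟙(69) · Id(138/69) = 1 · 2 = 2
  d = 138: 𝟙(138) · Id(138/138) = 1 · 1 = 1
Summing: (𝟙 * Id)(138) = 138 + 69 + 46 + 23 + 6 + 3 + 2 + 1 = 288.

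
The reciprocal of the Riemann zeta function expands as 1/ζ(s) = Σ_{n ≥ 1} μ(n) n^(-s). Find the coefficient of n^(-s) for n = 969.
μ(969) = -1

Factor n = 969 = 3 · 17 · 19. μ(n) = 0 if any exponent ≥ 2 (not squarefree); otherwise μ(n) = (−1)^{ω(n)} where ω(n) is the number of distinct prime factors. Applying: μ(969) = -1.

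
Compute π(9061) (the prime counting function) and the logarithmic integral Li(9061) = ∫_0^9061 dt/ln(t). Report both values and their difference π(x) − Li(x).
π(9061) = 1126;  Li(9061) ≈ 1143.65;  π(x) − Li(x) ≈ -17.65.

Direct count of primes ≤ 9061 gives π(9061) = 1126. Numerical evaluation of the logarithmic integral gives Li(9061) ≈ 1143.65. The difference π(x) − Li(x) ≈ -17.65 is typically negative for small/moderate x (Li(x) overestimates), though Littlewood's theorem shows this sign changes infinitely often.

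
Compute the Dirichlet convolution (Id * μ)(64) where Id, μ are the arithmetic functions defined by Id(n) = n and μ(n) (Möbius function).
(Id * μ)(64) = 32

Divisors of 64: [1, 2, 4, 8, 16, 32, 64]. For each d | 64:
  d = 1: Id(1) · μ(64/1) = 1 · 0 = 0
  d = 2: Id(2) · μ(64/2) = 2 · 0 = 0
  d = 4: Id(4) · μ(64/4) = 4 · 0 = 0
  d = 8: Id(8) · μ(64/8) = 8 · 0 = 0
  d = 16: Id(16) · μ(64/16) = 16 · 0 = 0
  d = 32: Id(32) · μ(64/32) = 32 · -1 = -32
  d = 64: Id(64) · μ(64/64) = 64 · 1 = 64
Summing: (Id * μ)(64) = 0 + 0 + 0 + 0 + 0 + -32 + 64 = 32.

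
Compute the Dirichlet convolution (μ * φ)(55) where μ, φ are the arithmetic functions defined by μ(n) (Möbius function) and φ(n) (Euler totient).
(μ * φ)(55) = 27

Divisors of 55: [1, 5, 11, 55]. For each d | 55:
  d = 1: μ(1) · φ(55/1) = 1 · 40 = 40
  d = 5: μ(5) · φ(55/5) = -1 · 10 = -10
  d = 11: μ(11) · φ(55/11) = -1 · 4 = -4
  d = 55: μ(55) · φ(55/55) = 1 · 1 = 1
Summing: (μ * φ)(55) = 40 + -10 + -4 + 1 = 27.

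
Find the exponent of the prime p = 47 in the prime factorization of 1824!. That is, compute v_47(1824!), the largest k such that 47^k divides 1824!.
v_47(1824!) = 38

Legendre's formula: v_p(n!) = Σ_{k ≥ 1} ⌊n / p^k⌋. For p = 47, n = 1824, the terms are:
  ⌊1824/47^1⌋ = ⌊1824/47⌋ = 38
(the next term ⌊1824/47^2⌋ = 0, terminating the sum). Summing: v_47(1824!) = 38 = 38.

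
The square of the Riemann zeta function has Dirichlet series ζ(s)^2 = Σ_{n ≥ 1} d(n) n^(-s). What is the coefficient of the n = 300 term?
d(300) = 18

ζ(s)^2 = (Σ 1/m^s)(Σ 1/k^s). The coefficient of 1/n^s in the product is the number of ordered pairs (m, k) with mk = n, which equals d(n). For n = 300, divisors are [1, 2, 3, 4, 5, 6, 10, 12, 15, 20, 25, 30, 50, 60, 75, 100, 150, 300], so d(300) = 18.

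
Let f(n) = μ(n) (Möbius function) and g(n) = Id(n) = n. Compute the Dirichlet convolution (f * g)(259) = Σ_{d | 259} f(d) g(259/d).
(μ * Id)(259) = 216

Divisors of 259: [1, 7, 37, 259]. For each d | 259:
  d = 1: μ(1) · Id(259/1) = 1 · 259 = 259
  d = 7: μ(7) · Id(259/7) = -1 · 37 = -37
  d = 37: μ(37) · Id(259/37) = -1 · 7 = -7
  d = 259: μ(259) · Id(259/259) = 1 · 1 = 1
Summing: (μ * Id)(259) = 259 + -37 + -7 + 1 = 216.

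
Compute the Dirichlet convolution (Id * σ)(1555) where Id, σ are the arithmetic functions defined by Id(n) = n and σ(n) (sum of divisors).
(Id * σ)(1555) = 6853

Divisors of 1555: [1, 5, 311, 1555]. For each d | 1555:
  d = 1: Id(1) · σ(1555/1) = 1 · 1872 = 1872
  d = 5: Id(5) · σ(1555/5) = 5 · 312 = 1560
  d = 311: Id(311) · σ(1555/311) = 311 · 6 = 1866
  d = 1555: Id(1555) · σ(1555/1555) = 1555 · 1 = 1555
Summing: (Id * σ)(1555) = 1872 + 1560 + 1866 + 1555 = 6853.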